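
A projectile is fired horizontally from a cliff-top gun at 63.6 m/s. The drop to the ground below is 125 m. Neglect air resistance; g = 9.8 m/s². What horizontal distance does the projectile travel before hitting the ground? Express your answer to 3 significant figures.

321 m

Initial vertical velocity is zero, so the fall time comes from h = ½ g t²: t = √(2 × 125 / 9.8) = 5.051 s.
Horizontal motion is uniform at 63.6 m/s, so x = 63.6 × 5.051 = 321 m.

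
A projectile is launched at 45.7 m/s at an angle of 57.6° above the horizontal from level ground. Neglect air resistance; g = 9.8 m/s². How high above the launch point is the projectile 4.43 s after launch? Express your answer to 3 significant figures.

v_y0 = 45.7 sin 57.6° = 38.59 m/s.
y(t) = v_y0 t − ½ g t² = 38.59×4.43 − 4.900×4.43² = 74.8 m.

74.8 m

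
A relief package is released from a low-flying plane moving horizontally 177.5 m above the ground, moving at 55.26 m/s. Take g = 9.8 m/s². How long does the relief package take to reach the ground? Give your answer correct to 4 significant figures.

The horizontal speed doesn't affect the fall. With v_y0 = 0, h = ½ g t².
t = √(2 × 177.5 / 9.8) = √36.224 = 6.019 s.

6.019 s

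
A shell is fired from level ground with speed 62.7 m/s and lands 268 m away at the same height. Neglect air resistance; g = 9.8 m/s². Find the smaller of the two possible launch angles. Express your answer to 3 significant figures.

Level-ground range: R = v₀² sin(2θ)/g ⇒ sin 2θ = R g / v₀² = 268×9.8/62.7² = 0.6681.
2θ = arcsin(0.6681) = 41.92° or 180° − 41.92° = 138.08°.
So θ = 21.0° or θ = 69.0°.

21.0°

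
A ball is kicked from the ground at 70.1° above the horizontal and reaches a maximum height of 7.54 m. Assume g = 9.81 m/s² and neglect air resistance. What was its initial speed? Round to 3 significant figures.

At maximum height v_y = 0, so (v₀ sin θ)² = 2 g H.
v₀ sin 70.1° = √(2 × 9.81 × 7.54) = 12.16 m/s.
v₀ = 12.16 / sin 70.1° = 12.16 / 0.9403 = 12.9 m/s.

12.9 m/s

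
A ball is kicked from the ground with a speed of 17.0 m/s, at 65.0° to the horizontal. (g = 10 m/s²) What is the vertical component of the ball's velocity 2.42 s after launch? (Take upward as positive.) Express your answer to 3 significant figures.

-8.79 m/s

Initial vertical component: v_y0 = 17.0 sin 65.0° = 15.41 m/s.
v_y(t) = v_y0 − g t = 15.41 − 10 × 2.42 = -8.79 m/s.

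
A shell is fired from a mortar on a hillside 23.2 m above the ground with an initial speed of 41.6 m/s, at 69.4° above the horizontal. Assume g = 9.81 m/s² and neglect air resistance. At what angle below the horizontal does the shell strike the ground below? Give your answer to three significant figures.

71.8°

v_x = 41.6 cos 69.4° = 14.64 m/s.
At impact |v_y| = √(v_y0² + 2 g h) = √(38.94² + 2×9.81×23.2) = 44.40 m/s.
Angle below horizontal = arctan(|v_y| / v_x) = arctan(44.40 / 14.64) = 71.8°.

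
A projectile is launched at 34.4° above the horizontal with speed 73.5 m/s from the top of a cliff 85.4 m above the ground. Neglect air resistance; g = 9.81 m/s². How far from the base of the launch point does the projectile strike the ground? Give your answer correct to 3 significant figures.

617 m

Components: v_x = 73.5 cos 34.4° = 60.65 m/s, v_y = 73.5 sin 34.4° = 41.53 m/s.
Vertical: 0 = 85.4 + 41.53 t − ½(9.81) t² ⇒ 4.905 t² − 41.53 t − 85.4 = 0.
t = [41.53 + √(1725 + 1676)] / 9.810 = 10.18 s.
Horizontal: R = v_x · t = 60.65 × 10.18 = 617 m.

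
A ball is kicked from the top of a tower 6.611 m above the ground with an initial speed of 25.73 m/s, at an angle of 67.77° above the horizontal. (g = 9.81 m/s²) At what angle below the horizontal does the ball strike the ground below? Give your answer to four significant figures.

69.76°

v_x = 25.73 cos 67.77° = 9.7343 m/s.
At impact |v_y| = √(v_y0² + 2 g h) = √(23.818² + 2×9.81×6.611) = 26.401 m/s.
Angle below horizontal = arctan(|v_y| / v_x) = arctan(26.401 / 9.7343) = 69.76°.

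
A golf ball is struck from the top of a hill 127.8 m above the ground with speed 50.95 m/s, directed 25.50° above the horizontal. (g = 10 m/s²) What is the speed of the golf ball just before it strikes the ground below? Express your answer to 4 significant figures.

v_x = 50.95 cos 25.50° = 45.987 m/s is unchanged throughout.
For the vertical component, v_y² = v_y0² + 2 g h = (21.935)² + 2×10×127.8 = 3037.1, so |v_y| = 55.110 m/s.
Impact speed = √(v_x² + v_y²) = √(2114.8 + 3037.1) = 71.78 m/s.

71.78 m/s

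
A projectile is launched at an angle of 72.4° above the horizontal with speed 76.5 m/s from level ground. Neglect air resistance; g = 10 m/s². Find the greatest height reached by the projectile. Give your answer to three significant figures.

266 m

Vertical component of launch velocity: v_y = 76.5 sin 72.4° = 72.92 m/s.
At the highest point the vertical velocity is zero, so v_y² = 2 g h_max.
h_max = (72.92)² / (2 × 10) = 5317 / 20.00 = 266 m.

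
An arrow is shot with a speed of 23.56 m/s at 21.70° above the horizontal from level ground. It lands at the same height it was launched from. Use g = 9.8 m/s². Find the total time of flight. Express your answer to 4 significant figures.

1.778 s

Vertical component: v_y = 23.56 sin 21.70° = 8.7112 m/s.
For a projectile landing at launch height, time of flight is t = 2 v_y / g = 2 × 8.7112 / 9.8 = 1.778 s.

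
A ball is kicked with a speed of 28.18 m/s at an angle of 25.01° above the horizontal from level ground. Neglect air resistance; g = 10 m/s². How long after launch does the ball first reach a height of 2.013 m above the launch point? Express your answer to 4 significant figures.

0.1830 s

v_y0 = 28.18 sin 25.01° = 11.914 m/s.
Set y = v_y0 t − ½ g t² = 2.013: 5.000 t² − 11.914 t + 2.013 = 0.
t = [11.914 ± √(141.94 − 40.260)] / 10 = (11.914 ± 10.084) / 10, giving t = 0.1830 s or t = 2.200 s.
The ball is on the way up at the first time, so t = 0.1830 s.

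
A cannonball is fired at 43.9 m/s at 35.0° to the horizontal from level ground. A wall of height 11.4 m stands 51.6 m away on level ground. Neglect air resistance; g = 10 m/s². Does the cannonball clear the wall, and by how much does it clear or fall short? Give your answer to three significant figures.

v_x = 43.9 cos 35.0° = 35.96 m/s; v_y0 = 43.9 sin 35.0° = 25.18 m/s.
Time to reach the wall: t = 51.6 / 35.96 = 1.435 s.
Height at that point: y = 25.18×1.435 − 5.000×1.435² = 25.84 m.
That is 25.84 − 11.4 = 14.4 m above the top of the wall, so the cannonball clears it.

Yes — it clears the wall by 14.4 m.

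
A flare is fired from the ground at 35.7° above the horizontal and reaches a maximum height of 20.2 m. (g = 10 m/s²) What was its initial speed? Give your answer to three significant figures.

34.4 m/s

At maximum height v_y = 0, so (v₀ sin θ)² = 2 g H.
v₀ sin 35.7° = √(2 × 10 × 20.2) = 20.10 m/s.
v₀ = 20.10 / sin 35.7° = 20.10 / 0.5835 = 34.4 m/s.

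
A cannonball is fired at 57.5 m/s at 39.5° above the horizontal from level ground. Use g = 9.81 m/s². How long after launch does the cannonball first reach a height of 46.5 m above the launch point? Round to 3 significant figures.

1.63 s

v_y0 = 57.5 sin 39.5° = 36.57 m/s.
Set y = v_y0 t − ½ g t² = 46.5: 4.905 t² − 36.57 t + 46.5 = 0.
t = [36.57 ± √(1337 − 912.3)] / 9.81 = (36.57 ± 20.61) / 9.81, giving t = 1.63 s or t = 5.83 s.
The cannonball is on the way up at the first time, so t = 1.63 s.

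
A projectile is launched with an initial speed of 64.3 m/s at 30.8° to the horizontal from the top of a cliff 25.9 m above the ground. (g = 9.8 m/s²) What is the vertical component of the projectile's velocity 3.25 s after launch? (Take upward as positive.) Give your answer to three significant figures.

1.07 m/s

Initial vertical component: v_y0 = 64.3 sin 30.8° = 32.92 m/s.
v_y(t) = v_y0 − g t = 32.92 − 9.8 × 3.25 = 1.07 m/s.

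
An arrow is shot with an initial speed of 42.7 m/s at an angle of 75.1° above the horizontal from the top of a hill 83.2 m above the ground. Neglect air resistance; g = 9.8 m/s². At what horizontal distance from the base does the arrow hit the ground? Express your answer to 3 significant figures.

111 m

Components: v_x = 42.7 cos 75.1° = 10.98 m/s, v_y = 42.7 sin 75.1° = 41.26 m/s.
Vertical: 0 = 83.2 + 41.26 t − ½(9.8) t² ⇒ 4.900 t² − 41.26 t − 83.2 = 0.
t = [41.26 + √(1702 + 1631)] / 9.800 = 10.10 s.
Horizontal: R = v_x · t = 10.98 × 10.10 = 111 m.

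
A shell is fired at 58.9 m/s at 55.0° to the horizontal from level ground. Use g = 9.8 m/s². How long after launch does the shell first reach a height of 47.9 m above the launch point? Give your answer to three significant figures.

v_y0 = 58.9 sin 55.0° = 48.25 m/s.
Set y = v_y0 t − ½ g t² = 47.9: 4.900 t² − 48.25 t + 47.9 = 0.
t = [48.25 ± √(2328 − 938.8)] / 9.8 = (48.25 ± 37.27) / 9.8, giving t = 1.12 s or t = 8.73 s.
The shell is on the way up at the first time, so t = 1.12 s.

1.12 s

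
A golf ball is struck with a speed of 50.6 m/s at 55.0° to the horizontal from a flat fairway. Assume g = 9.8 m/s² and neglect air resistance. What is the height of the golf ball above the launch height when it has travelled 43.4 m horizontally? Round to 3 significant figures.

51.0 m

v_x = 50.6 cos 55.0° = 29.02 m/s, v_y0 = 50.6 sin 55.0° = 41.45 m/s.
Time to reach x = 43.4 m: t = x / v_x = 43.4 / 29.02 = 1.496 s.
y = v_y0 t − ½ g t² = 41.45×1.496 − 4.900×1.496² = 51.0 m.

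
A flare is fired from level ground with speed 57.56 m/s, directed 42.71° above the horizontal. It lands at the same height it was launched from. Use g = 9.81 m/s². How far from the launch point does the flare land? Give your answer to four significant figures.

336.7 m

For level ground, R = v₀² sin(2θ) / g.
sin(2 × 42.71°) = sin 85.420° = 0.9968.
R = (57.56)² × 0.9968 / 9.81 = 336.7 m.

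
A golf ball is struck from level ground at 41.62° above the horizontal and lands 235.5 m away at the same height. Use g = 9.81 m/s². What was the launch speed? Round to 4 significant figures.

48.23 m/s

On level ground, R = v₀² sin(2θ) / g, so v₀ = √(R g / sin 2θ).
sin(2 × 41.62°) = 0.9930.
v₀ = √(235.5 × 9.81 / 0.9930) = √2326.5 = 48.23 m/s.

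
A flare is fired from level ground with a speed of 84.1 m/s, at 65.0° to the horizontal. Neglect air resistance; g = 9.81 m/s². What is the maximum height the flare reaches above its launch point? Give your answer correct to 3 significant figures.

Vertical component of launch velocity: v_y = 84.1 sin 65.0° = 76.22 m/s.
At the highest point the vertical velocity is zero, so v_y² = 2 g h_max.
h_max = (76.22)² / (2 × 9.81) = 5809 / 19.62 = 296 m.

296 m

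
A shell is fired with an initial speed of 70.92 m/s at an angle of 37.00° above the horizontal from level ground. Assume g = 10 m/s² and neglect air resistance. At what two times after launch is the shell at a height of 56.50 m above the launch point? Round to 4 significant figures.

v_y0 = 70.92 sin 37.00° = 42.681 m/s.
Set y = v_y0 t − ½ g t² = 56.50: 5.000 t² − 42.681 t + 56.50 = 0.
t = [42.681 ± √(1821.7 − 1130.0)] / 10 = (42.681 ± 26.300) / 10, giving t = 1.638 s or t = 6.898 s.
So the shell is at 56.50 m at t = 1.638 s (rising) and t = 6.898 s (falling).

1.638 s and 6.898 s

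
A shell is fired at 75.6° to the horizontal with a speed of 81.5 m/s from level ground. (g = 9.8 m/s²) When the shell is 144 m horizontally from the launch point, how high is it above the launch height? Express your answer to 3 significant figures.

314 m

v_x = 81.5 cos 75.6° = 20.27 m/s, v_y0 = 81.5 sin 75.6° = 78.94 m/s.
Time to reach x = 144 m: t = x / v_x = 144 / 20.27 = 7.104 s.
y = v_y0 t − ½ g t² = 78.94×7.104 − 4.900×7.104² = 314 m.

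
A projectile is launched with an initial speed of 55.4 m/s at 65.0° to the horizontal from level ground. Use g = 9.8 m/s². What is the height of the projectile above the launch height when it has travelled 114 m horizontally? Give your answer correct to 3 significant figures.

v_x = 55.4 cos 65.0° = 23.41 m/s, v_y0 = 55.4 sin 65.0° = 50.21 m/s.
Time to reach x = 114 m: t = x / v_x = 114 / 23.41 = 4.870 s.
y = v_y0 t − ½ g t² = 50.21×4.870 − 4.900×4.870² = 128 m.

128 m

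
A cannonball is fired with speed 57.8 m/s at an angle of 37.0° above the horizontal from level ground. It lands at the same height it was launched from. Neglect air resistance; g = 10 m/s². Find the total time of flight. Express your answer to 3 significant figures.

Vertical component: v_y = 57.8 sin 37.0° = 34.78 m/s.
For a projectile landing at launch height, time of flight is t = 2 v_y / g = 2 × 34.78 / 10 = 6.96 s.

6.96 s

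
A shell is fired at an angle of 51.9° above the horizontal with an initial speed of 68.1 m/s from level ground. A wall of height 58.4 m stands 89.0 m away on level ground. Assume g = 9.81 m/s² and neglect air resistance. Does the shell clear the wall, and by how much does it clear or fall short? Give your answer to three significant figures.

Yes — it clears the wall by 33.1 m.

v_x = 68.1 cos 51.9° = 42.02 m/s; v_y0 = 68.1 sin 51.9° = 53.59 m/s.
Time to reach the wall: t = 89.0 / 42.02 = 2.118 s.
Height at that point: y = 53.59×2.118 − 4.905×2.118² = 91.50 m.
That is 91.50 − 58.4 = 33.1 m above the top of the wall, so the shell clears it.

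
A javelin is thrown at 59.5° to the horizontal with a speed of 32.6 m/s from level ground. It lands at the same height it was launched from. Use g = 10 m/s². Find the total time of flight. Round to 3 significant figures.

Vertical component: v_y = 32.6 sin 59.5° = 28.09 m/s.
For a projectile landing at launch height, time of flight is t = 2 v_y / g = 2 × 28.09 / 10 = 5.62 s.

5.62 s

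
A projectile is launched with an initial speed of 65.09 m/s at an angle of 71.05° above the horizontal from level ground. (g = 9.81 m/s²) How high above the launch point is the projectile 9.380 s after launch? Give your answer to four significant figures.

v_y0 = 65.09 sin 71.05° = 61.562 m/s.
y(t) = v_y0 t − ½ g t² = 61.562×9.380 − 4.905×9.380² = 145.9 m.

145.9 m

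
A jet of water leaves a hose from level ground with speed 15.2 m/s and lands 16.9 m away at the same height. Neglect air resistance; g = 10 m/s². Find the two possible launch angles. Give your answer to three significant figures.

23.5° and 66.5°

Level-ground range: R = v₀² sin(2θ)/g ⇒ sin 2θ = R g / v₀² = 16.9×10/15.2² = 0.7315.
2θ = arcsin(0.7315) = 47.01° or 180° − 47.01° = 132.99°.
So θ = 23.5° or θ = 66.5°.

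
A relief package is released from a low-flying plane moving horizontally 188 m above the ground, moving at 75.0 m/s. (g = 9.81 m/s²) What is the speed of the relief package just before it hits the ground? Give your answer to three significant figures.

96.5 m/s

Fall time: t = √(2 × 188 / 9.81) = 6.191 s.
At impact: v_x = 75.0 m/s (unchanged), v_y = g t = 9.81 × 6.191 = 60.73 m/s.
Speed = √(v_x² + v_y²) = √(5625 + 3688) = 96.5 m/s.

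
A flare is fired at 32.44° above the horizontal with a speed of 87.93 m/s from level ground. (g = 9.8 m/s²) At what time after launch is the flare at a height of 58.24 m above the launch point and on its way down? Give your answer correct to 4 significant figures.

v_y0 = 87.93 sin 32.44° = 47.167 m/s.
Set y = v_y0 t − ½ g t² = 58.24: 4.900 t² − 47.167 t + 58.24 = 0.
t = [47.167 ± √(2224.7 − 1141.5)] / 9.8 = (47.167 ± 32.912) / 9.8, giving t = 1.455 s or t = 8.171 s.
On the way down corresponds to the larger root: t = 8.171 s.

8.171 s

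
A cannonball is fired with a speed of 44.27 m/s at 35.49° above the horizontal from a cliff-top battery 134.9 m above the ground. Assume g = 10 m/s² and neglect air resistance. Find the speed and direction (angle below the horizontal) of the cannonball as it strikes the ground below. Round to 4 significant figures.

v_x = 44.27 cos 35.49° = 36.045 m/s (constant).
|v_y| at impact = √((25.701)² + 2×10×134.9) = 57.953 m/s.
Speed = √(36.045² + 57.953²) = 68.25 m/s; angle = arctan(57.953/36.045) = 58.12° below horizontal.

68.25 m/s at 58.12° below the horizontal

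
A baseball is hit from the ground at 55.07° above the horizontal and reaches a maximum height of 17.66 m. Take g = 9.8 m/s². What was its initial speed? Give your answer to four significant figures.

22.69 m/s

At maximum height v_y = 0, so (v₀ sin θ)² = 2 g H.
v₀ sin 55.07° = √(2 × 9.8 × 17.66) = 18.605 m/s.
v₀ = 18.605 / sin 55.07° = 18.605 / 0.8199 = 22.69 m/s.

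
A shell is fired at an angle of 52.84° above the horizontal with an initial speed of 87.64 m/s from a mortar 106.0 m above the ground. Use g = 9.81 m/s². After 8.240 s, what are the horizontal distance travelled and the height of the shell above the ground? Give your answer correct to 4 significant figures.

x = 436.2 m, y = 348.5 m

v_x = 87.64 cos 52.84° = 52.938 m/s; v_y0 = 87.64 sin 52.84° = 69.845 m/s.
x = v_x t = 52.938 × 8.240 = 436.2 m.
y = 106.0 + v_y0 t − ½ g t² = 348.5 m.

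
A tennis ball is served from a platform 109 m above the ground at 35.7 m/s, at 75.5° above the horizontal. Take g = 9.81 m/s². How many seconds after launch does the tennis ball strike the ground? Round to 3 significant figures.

9.41 s

Vertical component: v_y = 35.7 sin 75.5° = 34.56 m/s.
Taking up as positive with launch at y = 109 m, landing at y = 0: 0 = 109 + 34.56 t − ½(9.81) t².
Solving 4.905 t² − 34.56 t − 109 = 0 gives t = [34.56 + √(34.56² + 4·4.905·109)] / 9.810 = 9.41 s.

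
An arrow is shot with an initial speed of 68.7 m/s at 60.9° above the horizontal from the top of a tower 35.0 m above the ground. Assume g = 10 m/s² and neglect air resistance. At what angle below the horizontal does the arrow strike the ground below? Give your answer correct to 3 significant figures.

63.0°

v_x = 68.7 cos 60.9° = 33.41 m/s.
At impact |v_y| = √(v_y0² + 2 g h) = √(60.03² + 2×10×35.0) = 65.60 m/s.
Angle below horizontal = arctan(|v_y| / v_x) = arctan(65.60 / 33.41) = 63.0°.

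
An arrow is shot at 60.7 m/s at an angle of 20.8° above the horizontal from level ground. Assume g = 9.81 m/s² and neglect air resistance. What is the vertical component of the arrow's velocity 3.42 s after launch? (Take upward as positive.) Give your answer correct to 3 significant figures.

-12.0 m/s

Initial vertical component: v_y0 = 60.7 sin 20.8° = 21.55 m/s.
v_y(t) = v_y0 − g t = 21.55 − 9.81 × 3.42 = -12.0 m/s.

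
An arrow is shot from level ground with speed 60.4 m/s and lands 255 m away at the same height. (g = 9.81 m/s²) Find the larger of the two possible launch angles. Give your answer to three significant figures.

Level-ground range: R = v₀² sin(2θ)/g ⇒ sin 2θ = R g / v₀² = 255×9.81/60.4² = 0.6857.
2θ = arcsin(0.6857) = 43.29° or 180° − 43.29° = 136.71°.
So θ = 21.6° or θ = 68.4°.

68.4°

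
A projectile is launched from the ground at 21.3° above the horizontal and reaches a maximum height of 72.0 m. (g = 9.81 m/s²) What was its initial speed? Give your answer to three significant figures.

103 m/s

At maximum height v_y = 0, so (v₀ sin θ)² = 2 g H.
v₀ sin 21.3° = √(2 × 9.81 × 72.0) = 37.59 m/s.
v₀ = 37.59 / sin 21.3° = 37.59 / 0.3633 = 103 m/s.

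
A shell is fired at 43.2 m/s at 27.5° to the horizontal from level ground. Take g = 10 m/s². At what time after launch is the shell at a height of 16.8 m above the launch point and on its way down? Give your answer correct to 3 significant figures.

2.78 s

v_y0 = 43.2 sin 27.5° = 19.95 m/s.
Set y = v_y0 t − ½ g t² = 16.8: 5.000 t² − 19.95 t + 16.8 = 0.
t = [19.95 ± √(398.0 − 336.0)] / 10 = (19.95 ± 7.874) / 10, giving t = 1.21 s or t = 2.78 s.
On the way down corresponds to the larger root: t = 2.78 s.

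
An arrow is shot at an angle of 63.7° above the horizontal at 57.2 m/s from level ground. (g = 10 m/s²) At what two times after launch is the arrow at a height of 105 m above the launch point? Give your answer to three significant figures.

v_y0 = 57.2 sin 63.7° = 51.28 m/s.
Set y = v_y0 t − ½ g t² = 105: 5.000 t² − 51.28 t + 105 = 0.
t = [51.28 ± √(2630 − 2100)] / 10 = (51.28 ± 23.02) / 10, giving t = 2.83 s or t = 7.43 s.
So the arrow is at 105 m at t = 2.83 s (rising) and t = 7.43 s (falling).

2.83 s and 7.43 s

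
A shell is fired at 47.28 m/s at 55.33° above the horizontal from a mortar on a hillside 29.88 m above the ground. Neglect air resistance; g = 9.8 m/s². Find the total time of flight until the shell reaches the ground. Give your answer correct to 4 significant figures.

8.641 s

Vertical component: v_y = 47.28 sin 55.33° = 38.885 m/s.
Taking up as positive with launch at y = 29.88 m, landing at y = 0: 0 = 29.88 + 38.885 t − ½(9.8) t².
Solving 4.900 t² − 38.885 t − 29.88 = 0 gives t = [38.885 + √(38.885² + 4·4.900·29.88)] / 9.800 = 8.641 s.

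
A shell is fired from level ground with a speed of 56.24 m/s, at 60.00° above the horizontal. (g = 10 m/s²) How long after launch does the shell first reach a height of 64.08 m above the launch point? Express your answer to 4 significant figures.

1.568 s

v_y0 = 56.24 sin 60.00° = 48.705 m/s.
Set y = v_y0 t − ½ g t² = 64.08: 5.000 t² − 48.705 t + 64.08 = 0.
t = [48.705 ± √(2372.2 − 1281.6)] / 10 = (48.705 ± 33.024) / 10, giving t = 1.568 s or t = 8.173 s.
The shell is on the way up at the first time, so t = 1.568 s.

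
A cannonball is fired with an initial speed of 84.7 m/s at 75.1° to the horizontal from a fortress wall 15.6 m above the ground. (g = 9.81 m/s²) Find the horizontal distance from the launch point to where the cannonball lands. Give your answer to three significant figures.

368 m

Components: v_x = 84.7 cos 75.1° = 21.78 m/s, v_y = 84.7 sin 75.1° = 81.85 m/s.
Vertical: 0 = 15.6 + 81.85 t − ½(9.81) t² ⇒ 4.905 t² − 81.85 t − 15.6 = 0.
t = [81.85 + √(6699 + 306.1)] / 9.810 = 16.88 s.
Horizontal: R = v_x · t = 21.78 × 16.88 = 368 m.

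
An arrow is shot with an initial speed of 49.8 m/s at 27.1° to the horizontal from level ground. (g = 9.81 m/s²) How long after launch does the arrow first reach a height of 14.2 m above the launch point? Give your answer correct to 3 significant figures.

v_y0 = 49.8 sin 27.1° = 22.69 m/s.
Set y = v_y0 t − ½ g t² = 14.2: 4.905 t² − 22.69 t + 14.2 = 0.
t = [22.69 ± √(514.8 − 278.6)] / 9.81 = (22.69 ± 15.37) / 9.81, giving t = 0.746 s or t = 3.88 s.
The arrow is on the way up at the first time, so t = 0.746 s.

0.746 s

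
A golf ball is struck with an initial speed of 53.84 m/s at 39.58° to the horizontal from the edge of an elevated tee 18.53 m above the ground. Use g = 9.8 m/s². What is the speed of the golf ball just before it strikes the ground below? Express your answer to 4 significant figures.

v_x = 53.84 cos 39.58° = 41.496 m/s is unchanged throughout.
For the vertical component, v_y² = v_y0² + 2 g h = (34.304)² + 2×9.8×18.53 = 1540.0, so |v_y| = 39.243 m/s.
Impact speed = √(v_x² + v_y²) = √(1721.9 + 1540.0) = 57.11 m/s.

57.11 m/s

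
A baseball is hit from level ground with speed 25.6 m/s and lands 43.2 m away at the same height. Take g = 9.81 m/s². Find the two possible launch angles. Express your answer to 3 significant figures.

Level-ground range: R = v₀² sin(2θ)/g ⇒ sin 2θ = R g / v₀² = 43.2×9.81/25.6² = 0.6467.
2θ = arcsin(0.6467) = 40.29° or 180° − 40.29° = 139.71°.
So θ = 20.1° or θ = 69.9°.

20.1° and 69.9°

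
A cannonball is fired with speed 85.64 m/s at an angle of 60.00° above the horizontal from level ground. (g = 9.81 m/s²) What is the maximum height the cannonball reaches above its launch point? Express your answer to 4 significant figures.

280.4 m

Vertical component of launch velocity: v_y = 85.64 sin 60.00° = 74.166 m/s.
At the highest point the vertical velocity is zero, so v_y² = 2 g h_max.
h_max = (74.166)² / (2 × 9.81) = 5500.6 / 19.62 = 280.4 m.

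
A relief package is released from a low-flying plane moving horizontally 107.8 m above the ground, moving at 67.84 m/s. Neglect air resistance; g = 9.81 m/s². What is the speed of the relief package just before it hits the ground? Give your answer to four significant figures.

Fall time: t = √(2 × 107.8 / 9.81) = 4.6880 s.
At impact: v_x = 67.84 m/s (unchanged), v_y = g t = 9.81 × 4.6880 = 45.989 m/s.
Speed = √(v_x² + v_y²) = √(4602.3 + 2115.0) = 81.96 m/s.

81.96 m/s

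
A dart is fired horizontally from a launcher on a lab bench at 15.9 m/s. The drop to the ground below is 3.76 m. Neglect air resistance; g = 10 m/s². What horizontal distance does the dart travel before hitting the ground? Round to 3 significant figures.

13.8 m

Initial vertical velocity is zero, so the fall time comes from h = ½ g t²: t = √(2 × 3.76 / 10) = 0.8672 s.
Horizontal motion is uniform at 15.9 m/s, so x = 15.9 × 0.8672 = 13.8 m.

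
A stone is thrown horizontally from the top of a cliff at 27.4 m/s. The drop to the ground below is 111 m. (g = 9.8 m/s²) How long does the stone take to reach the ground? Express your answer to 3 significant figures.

The horizontal speed doesn't affect the fall. With v_y0 = 0, h = ½ g t².
t = √(2 × 111 / 9.8) = √22.65 = 4.76 s.

4.76 s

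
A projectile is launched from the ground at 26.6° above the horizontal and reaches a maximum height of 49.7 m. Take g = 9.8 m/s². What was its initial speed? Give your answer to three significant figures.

At maximum height v_y = 0, so (v₀ sin θ)² = 2 g H.
v₀ sin 26.6° = √(2 × 9.8 × 49.7) = 31.21 m/s.
v₀ = 31.21 / sin 26.6° = 31.21 / 0.4478 = 69.7 m/s.

69.7 m/s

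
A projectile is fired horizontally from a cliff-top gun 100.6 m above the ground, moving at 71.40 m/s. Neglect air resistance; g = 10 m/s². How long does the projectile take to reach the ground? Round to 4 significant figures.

The horizontal speed doesn't affect the fall. With v_y0 = 0, h = ½ g t².
t = √(2 × 100.6 / 10) = √20.120 = 4.486 s.

4.486 s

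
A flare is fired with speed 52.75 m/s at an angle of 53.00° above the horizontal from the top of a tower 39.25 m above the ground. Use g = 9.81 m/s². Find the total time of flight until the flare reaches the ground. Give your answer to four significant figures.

9.437 s

Vertical component: v_y = 52.75 sin 53.00° = 42.128 m/s.
Taking up as positive with launch at y = 39.25 m, landing at y = 0: 0 = 39.25 + 42.128 t − ½(9.81) t².
Solving 4.905 t² − 42.128 t − 39.25 = 0 gives t = [42.128 + √(42.128² + 4·4.905·39.25)] / 9.810 = 9.437 s.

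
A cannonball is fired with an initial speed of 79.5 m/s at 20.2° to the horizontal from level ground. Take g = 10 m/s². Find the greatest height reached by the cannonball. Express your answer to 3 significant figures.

37.7 m

Vertical component of launch velocity: v_y = 79.5 sin 20.2° = 27.45 m/s.
At the highest point the vertical velocity is zero, so v_y² = 2 g h_max.
h_max = (27.45)² / (2 × 10) = 753.5 / 20.00 = 37.7 m.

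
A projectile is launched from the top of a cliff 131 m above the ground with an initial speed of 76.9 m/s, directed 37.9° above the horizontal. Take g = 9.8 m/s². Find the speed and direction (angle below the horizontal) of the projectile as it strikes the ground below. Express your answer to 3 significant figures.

v_x = 76.9 cos 37.9° = 60.68 m/s (constant).
|v_y| at impact = √((47.24)² + 2×9.8×131) = 69.28 m/s.
Speed = √(60.68² + 69.28²) = 92.1 m/s; angle = arctan(69.28/60.68) = 48.8° below horizontal.

92.1 m/s at 48.8° below the horizontal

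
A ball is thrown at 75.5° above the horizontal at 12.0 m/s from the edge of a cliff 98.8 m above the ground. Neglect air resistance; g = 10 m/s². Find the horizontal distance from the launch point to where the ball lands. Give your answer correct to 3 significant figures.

17.3 m

Components: v_x = 12.0 cos 75.5° = 3.005 m/s, v_y = 12.0 sin 75.5° = 11.62 m/s.
Vertical: 0 = 98.8 + 11.62 t − ½(10) t² ⇒ 5.000 t² − 11.62 t − 98.8 = 0.
t = [11.62 + √(135.0 + 1976)] / 10.00 = 5.757 s.
Horizontal: R = v_x · t = 3.005 × 5.757 = 17.3 m.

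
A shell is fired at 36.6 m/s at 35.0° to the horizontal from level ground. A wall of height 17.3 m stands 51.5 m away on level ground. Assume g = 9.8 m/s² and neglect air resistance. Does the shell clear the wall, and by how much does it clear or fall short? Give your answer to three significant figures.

v_x = 36.6 cos 35.0° = 29.98 m/s; v_y0 = 36.6 sin 35.0° = 20.99 m/s.
Time to reach the wall: t = 51.5 / 29.98 = 1.718 s.
Height at that point: y = 20.99×1.718 − 4.900×1.718² = 21.60 m.
That is 21.60 − 17.3 = 4.30 m above the top of the wall, so the shell clears it.

Yes — it clears the wall by 4.30 m.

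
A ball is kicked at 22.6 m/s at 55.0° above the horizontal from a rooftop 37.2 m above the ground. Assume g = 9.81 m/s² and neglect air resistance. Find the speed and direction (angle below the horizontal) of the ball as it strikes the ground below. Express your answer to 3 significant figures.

v_x = 22.6 cos 55.0° = 12.96 m/s (constant).
|v_y| at impact = √((18.51)² + 2×9.81×37.2) = 32.75 m/s.
Speed = √(12.96² + 32.75²) = 35.2 m/s; angle = arctan(32.75/12.96) = 68.4° below horizontal.

35.2 m/s at 68.4° below the horizontal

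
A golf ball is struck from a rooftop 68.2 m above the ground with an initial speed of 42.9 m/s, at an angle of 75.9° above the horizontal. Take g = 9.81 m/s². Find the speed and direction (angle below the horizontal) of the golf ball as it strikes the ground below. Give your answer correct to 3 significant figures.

v_x = 42.9 cos 75.9° = 10.45 m/s (constant).
|v_y| at impact = √((41.61)² + 2×9.81×68.2) = 55.40 m/s.
Speed = √(10.45² + 55.40²) = 56.4 m/s; angle = arctan(55.40/10.45) = 79.3° below horizontal.

56.4 m/s at 79.3° below the horizontal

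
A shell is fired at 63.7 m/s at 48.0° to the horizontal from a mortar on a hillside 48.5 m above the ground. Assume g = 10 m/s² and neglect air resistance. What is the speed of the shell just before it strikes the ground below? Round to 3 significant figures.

70.9 m/s

v_x = 63.7 cos 48.0° = 42.62 m/s is unchanged throughout.
For the vertical component, v_y² = v_y0² + 2 g h = (47.34)² + 2×10×48.5 = 3211, so |v_y| = 56.67 m/s.
Impact speed = √(v_x² + v_y²) = √(1816 + 3211) = 70.9 m/s.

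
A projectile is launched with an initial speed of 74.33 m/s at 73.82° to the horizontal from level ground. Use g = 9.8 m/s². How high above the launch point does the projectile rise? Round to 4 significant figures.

260.0 m

Vertical component of launch velocity: v_y = 74.33 sin 73.82° = 71.386 m/s.
At the highest point the vertical velocity is zero, so v_y² = 2 g h_max.
h_max = (71.386)² / (2 × 9.8) = 5096.0 / 19.60 = 260.0 m.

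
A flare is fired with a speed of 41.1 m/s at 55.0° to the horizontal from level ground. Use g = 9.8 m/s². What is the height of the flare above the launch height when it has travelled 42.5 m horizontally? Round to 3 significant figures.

44.8 m

v_x = 41.1 cos 55.0° = 23.57 m/s, v_y0 = 41.1 sin 55.0° = 33.67 m/s.
Time to reach x = 42.5 m: t = x / v_x = 42.5 / 23.57 = 1.803 s.
y = v_y0 t − ½ g t² = 33.67×1.803 − 4.900×1.803² = 44.8 m.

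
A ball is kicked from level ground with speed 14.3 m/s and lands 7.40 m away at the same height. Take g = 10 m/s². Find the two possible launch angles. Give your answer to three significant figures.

Level-ground range: R = v₀² sin(2θ)/g ⇒ sin 2θ = R g / v₀² = 7.40×10/14.3² = 0.3619.
2θ = arcsin(0.3619) = 21.22° or 180° − 21.22° = 158.78°.
So θ = 10.6° or θ = 79.4°.

10.6° and 79.4°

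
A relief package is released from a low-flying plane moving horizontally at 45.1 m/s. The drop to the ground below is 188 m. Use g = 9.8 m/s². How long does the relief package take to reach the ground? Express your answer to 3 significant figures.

The horizontal speed doesn't affect the fall. With v_y0 = 0, h = ½ g t².
t = √(2 × 188 / 9.8) = √38.37 = 6.19 s.

6.19 s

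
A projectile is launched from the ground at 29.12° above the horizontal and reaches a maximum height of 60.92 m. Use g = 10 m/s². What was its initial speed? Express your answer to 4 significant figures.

At maximum height v_y = 0, so (v₀ sin θ)² = 2 g H.
v₀ sin 29.12° = √(2 × 10 × 60.92) = 34.906 m/s.
v₀ = 34.906 / sin 29.12° = 34.906 / 0.4866 = 71.73 m/s.

71.73 m/s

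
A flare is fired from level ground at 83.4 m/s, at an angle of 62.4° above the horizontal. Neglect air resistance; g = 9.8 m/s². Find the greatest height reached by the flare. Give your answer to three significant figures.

279 m

Vertical component of launch velocity: v_y = 83.4 sin 62.4° = 73.91 m/s.
At the highest point the vertical velocity is zero, so v_y² = 2 g h_max.
h_max = (73.91)² / (2 × 9.8) = 5463 / 19.60 = 279 m.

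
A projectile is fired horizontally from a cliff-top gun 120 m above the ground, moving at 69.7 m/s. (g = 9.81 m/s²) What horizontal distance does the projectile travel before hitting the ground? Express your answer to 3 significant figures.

Initial vertical velocity is zero, so the fall time comes from h = ½ g t²: t = √(2 × 120 / 9.81) = 4.946 s.
Horizontal motion is uniform at 69.7 m/s, so x = 69.7 × 4.946 = 345 m.

345 m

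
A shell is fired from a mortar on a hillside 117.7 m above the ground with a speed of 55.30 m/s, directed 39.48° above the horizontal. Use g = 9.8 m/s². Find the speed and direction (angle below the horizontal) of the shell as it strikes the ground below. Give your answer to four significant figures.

v_x = 55.30 cos 39.48° = 42.683 m/s (constant).
|v_y| at impact = √((35.160)² + 2×9.8×117.7) = 59.524 m/s.
Speed = √(42.683² + 59.524²) = 73.25 m/s; angle = arctan(59.524/42.683) = 54.36° below horizontal.

73.25 m/s at 54.36° below the horizontal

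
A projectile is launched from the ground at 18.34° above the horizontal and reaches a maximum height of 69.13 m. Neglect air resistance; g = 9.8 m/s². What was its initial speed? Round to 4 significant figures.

117.0 m/s

At maximum height v_y = 0, so (v₀ sin θ)² = 2 g H.
v₀ sin 18.34° = √(2 × 9.8 × 69.13) = 36.810 m/s.
v₀ = 36.810 / sin 18.34° = 36.810 / 0.3147 = 117.0 m/s.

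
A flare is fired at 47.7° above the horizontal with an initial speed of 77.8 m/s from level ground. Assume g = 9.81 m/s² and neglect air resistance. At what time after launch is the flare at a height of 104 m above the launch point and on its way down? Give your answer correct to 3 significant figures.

9.50 s

v_y0 = 77.8 sin 47.7° = 57.54 m/s.
Set y = v_y0 t − ½ g t² = 104: 4.905 t² − 57.54 t + 104 = 0.
t = [57.54 ± √(3311 − 2040)] / 9.81 = (57.54 ± 35.65) / 9.81, giving t = 2.23 s or t = 9.50 s.
On the way down corresponds to the larger root: t = 9.50 s.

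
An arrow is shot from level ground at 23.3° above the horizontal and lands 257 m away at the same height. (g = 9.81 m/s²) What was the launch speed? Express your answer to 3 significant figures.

58.9 m/s

On level ground, R = v₀² sin(2θ) / g, so v₀ = √(R g / sin 2θ).
sin(2 × 23.3°) = 0.7266.
v₀ = √(257 × 9.81 / 0.7266) = √3470 = 58.9 m/s.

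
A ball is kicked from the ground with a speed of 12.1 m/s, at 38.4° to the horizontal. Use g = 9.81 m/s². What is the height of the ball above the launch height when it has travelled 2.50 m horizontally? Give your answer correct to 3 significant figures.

v_x = 12.1 cos 38.4° = 9.483 m/s, v_y0 = 12.1 sin 38.4° = 7.516 m/s.
Time to reach x = 2.50 m: t = x / v_x = 2.50 / 9.483 = 0.2636 s.
y = v_y0 t − ½ g t² = 7.516×0.2636 − 4.905×0.2636² = 1.64 m.

1.64 m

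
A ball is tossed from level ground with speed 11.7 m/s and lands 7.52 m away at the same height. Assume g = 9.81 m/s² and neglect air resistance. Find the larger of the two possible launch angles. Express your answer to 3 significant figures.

Level-ground range: R = v₀² sin(2θ)/g ⇒ sin 2θ = R g / v₀² = 7.52×9.81/11.7² = 0.5389.
2θ = arcsin(0.5389) = 32.61° or 180° − 32.61° = 147.39°.
So θ = 16.3° or θ = 73.7°.

73.7°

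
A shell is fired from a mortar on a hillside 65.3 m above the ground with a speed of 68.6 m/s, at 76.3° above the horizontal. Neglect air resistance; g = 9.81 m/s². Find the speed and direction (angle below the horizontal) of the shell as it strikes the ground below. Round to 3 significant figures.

77.4 m/s at 77.9° below the horizontal

v_x = 68.6 cos 76.3° = 16.25 m/s (constant).
|v_y| at impact = √((66.65)² + 2×9.81×65.3) = 75.65 m/s.
Speed = √(16.25² + 75.65²) = 77.4 m/s; angle = arctan(75.65/16.25) = 77.9° below horizontal.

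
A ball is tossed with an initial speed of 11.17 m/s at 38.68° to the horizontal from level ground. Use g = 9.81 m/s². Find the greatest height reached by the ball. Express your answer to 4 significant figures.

2.484 m

Vertical component of launch velocity: v_y = 11.17 sin 38.68° = 6.9809 m/s.
At the highest point the vertical velocity is zero, so v_y² = 2 g h_max.
h_max = (6.9809)² / (2 × 9.81) = 48.733 / 19.62 = 2.484 m.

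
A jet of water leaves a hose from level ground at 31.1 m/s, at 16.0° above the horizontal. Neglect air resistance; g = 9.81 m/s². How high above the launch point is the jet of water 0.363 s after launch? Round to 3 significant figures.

v_y0 = 31.1 sin 16.0° = 8.572 m/s.
y(t) = v_y0 t − ½ g t² = 8.572×0.363 − 4.905×0.363² = 2.47 m.

2.47 m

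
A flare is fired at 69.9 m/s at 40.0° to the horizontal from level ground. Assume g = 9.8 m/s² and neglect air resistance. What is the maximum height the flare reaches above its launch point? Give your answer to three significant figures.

Vertical component of launch velocity: v_y = 69.9 sin 40.0° = 44.93 m/s.
At the highest point the vertical velocity is zero, so v_y² = 2 g h_max.
h_max = (44.93)² / (2 × 9.8) = 2019 / 19.60 = 103 m.

103 m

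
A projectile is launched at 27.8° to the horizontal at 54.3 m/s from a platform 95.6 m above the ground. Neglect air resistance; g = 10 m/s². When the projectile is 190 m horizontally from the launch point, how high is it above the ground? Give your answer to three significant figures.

118 m

v_x = 54.3 cos 27.8° = 48.03 m/s, v_y0 = 54.3 sin 27.8° = 25.32 m/s.
Time to reach x = 190 m: t = x / v_x = 190 / 48.03 = 3.956 s.
y = 95.6 + v_y0 t − ½ g t² = 95.6 + 25.32×3.956 − 5.000×3.956² = 118 m.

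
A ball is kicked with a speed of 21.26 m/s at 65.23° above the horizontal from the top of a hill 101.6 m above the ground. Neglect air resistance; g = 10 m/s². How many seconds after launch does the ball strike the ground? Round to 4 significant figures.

Vertical component: v_y = 21.26 sin 65.23° = 19.304 m/s.
Taking up as positive with launch at y = 101.6 m, landing at y = 0: 0 = 101.6 + 19.304 t − ½(10) t².
Solving 5.000 t² − 19.304 t − 101.6 = 0 gives t = [19.304 + √(19.304² + 4·5.000·101.6)] / 10.00 = 6.834 s.

6.834 s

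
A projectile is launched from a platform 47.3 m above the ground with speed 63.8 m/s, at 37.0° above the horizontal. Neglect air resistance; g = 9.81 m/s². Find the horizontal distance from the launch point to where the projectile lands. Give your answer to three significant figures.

454 m

Components: v_x = 63.8 cos 37.0° = 50.95 m/s, v_y = 63.8 sin 37.0° = 38.40 m/s.
Vertical: 0 = 47.3 + 38.40 t − ½(9.81) t² ⇒ 4.905 t² − 38.40 t − 47.3 = 0.
t = [38.40 + √(1475 + 928.0)] / 9.810 = 8.911 s.
Horizontal: R = v_x · t = 50.95 × 8.911 = 454 m.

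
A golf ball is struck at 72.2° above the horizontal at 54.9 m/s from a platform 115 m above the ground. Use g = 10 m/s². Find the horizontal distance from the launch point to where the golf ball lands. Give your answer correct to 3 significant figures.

Components: v_x = 54.9 cos 72.2° = 16.78 m/s, v_y = 54.9 sin 72.2° = 52.27 m/s.
Vertical: 0 = 115 + 52.27 t − ½(10) t² ⇒ 5.000 t² − 52.27 t − 115 = 0.
t = [52.27 + √(2732 + 2300)] / 10.00 = 12.32 s.
Horizontal: R = v_x · t = 16.78 × 12.32 = 207 m.

207 m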